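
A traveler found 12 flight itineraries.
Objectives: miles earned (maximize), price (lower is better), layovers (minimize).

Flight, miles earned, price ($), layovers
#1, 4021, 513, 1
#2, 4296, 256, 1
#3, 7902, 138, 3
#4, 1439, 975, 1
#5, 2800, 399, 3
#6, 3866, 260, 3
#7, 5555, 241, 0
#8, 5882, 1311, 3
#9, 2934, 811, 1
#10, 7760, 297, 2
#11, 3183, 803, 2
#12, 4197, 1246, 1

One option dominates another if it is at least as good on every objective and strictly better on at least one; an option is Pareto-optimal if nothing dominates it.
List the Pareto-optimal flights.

#3, #7, #10

#1: dominated by #2 (miles earned 4296≥4021, price 256≤513, layovers 1≤1).
#2: dominated by #7 (miles earned 5555≥4296, price 241≤256, layovers 0≤1).
#3: not dominated (best miles earned).
#4: dominated by #1 (miles earned 4021≥1439, price 513≤975, layovers 1≤1).
#5: dominated by #2 (miles earned 4296≥2800, price 256≤399, layovers 1≤3).
#6: dominated by #2 (miles earned 4296≥3866, price 256≤260, layovers 1≤3).
#7: not dominated (best layovers).
#8: dominated by #3 (miles earned 7902≥5882, price 138≤1311, layovers 3≤3).
#9: dominated by #1 (miles earned 4021≥2934, price 513≤811, layovers 1≤1).
#10: not dominated.
#11: dominated by #1 (miles earned 4021≥3183, price 513≤803, layovers 1≤2).
#12: dominated by #2 (miles earned 4296≥4197, price 256≤1246, layovers 1≤1).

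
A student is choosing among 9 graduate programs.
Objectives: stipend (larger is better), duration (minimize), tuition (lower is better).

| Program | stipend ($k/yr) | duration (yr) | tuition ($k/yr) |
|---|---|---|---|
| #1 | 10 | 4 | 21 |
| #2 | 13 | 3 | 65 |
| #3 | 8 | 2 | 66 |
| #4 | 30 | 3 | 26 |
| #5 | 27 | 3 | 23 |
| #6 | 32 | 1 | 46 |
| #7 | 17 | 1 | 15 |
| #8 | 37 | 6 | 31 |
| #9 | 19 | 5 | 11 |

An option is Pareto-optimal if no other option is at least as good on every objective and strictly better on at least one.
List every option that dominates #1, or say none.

#7: stipend 17≥10, duration 1≤4, tuition 15≤21 — dominates #1.
Others (#2, #3, #4, #5, #6, #8, #9) are each worse than #1 on at least one objective.

#7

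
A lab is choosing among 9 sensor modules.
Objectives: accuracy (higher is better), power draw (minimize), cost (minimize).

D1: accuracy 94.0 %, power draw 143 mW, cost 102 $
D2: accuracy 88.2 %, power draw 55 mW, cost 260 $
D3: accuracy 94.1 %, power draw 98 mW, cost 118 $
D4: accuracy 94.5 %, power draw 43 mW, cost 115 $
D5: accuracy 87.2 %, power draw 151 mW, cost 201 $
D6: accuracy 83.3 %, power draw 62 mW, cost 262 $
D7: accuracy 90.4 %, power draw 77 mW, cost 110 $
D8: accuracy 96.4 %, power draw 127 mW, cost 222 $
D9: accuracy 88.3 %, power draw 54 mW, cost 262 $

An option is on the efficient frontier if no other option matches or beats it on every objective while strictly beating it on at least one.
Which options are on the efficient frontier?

D1: not dominated (best cost).
D2: dominated by D4 (accuracy 94.5≥88.2, power draw 43≤55, cost 115≤260).
D3: dominated by D4 (accuracy 94.5≥94.1, power draw 43≤98, cost 115≤118).
D4: not dominated (best power draw).
D5: dominated by D1 (accuracy 94.0≥87.2, power draw 143≤151, cost 102≤201).
D6: dominated by D2 (accuracy 88.2≥83.3, power draw 55≤62, cost 260≤262).
D7: not dominated.
D8: not dominated (best accuracy).
D9: dominated by D4 (accuracy 94.5≥88.3, power draw 43≤54, cost 115≤262).

D1, D4, D7, D8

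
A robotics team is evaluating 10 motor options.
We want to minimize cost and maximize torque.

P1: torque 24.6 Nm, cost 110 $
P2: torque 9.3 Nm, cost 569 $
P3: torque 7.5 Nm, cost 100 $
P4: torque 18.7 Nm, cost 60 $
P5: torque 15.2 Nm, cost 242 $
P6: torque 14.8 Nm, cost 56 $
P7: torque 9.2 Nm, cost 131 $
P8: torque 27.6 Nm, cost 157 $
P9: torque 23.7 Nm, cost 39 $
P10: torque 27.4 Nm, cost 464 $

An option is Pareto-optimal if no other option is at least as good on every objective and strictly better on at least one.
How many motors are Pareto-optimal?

3

P1: not dominated.
P2: dominated by P1 (torque 24.6≥9.3, cost 110≤569).
P3: dominated by P4 (torque 18.7≥7.5, cost 60≤100).
P4: dominated by P9 (torque 23.7≥18.7, cost 39≤60).
P5: dominated by P1 (torque 24.6≥15.2, cost 110≤242).
P6: dominated by P9 (torque 23.7≥14.8, cost 39≤56).
P7: dominated by P1 (torque 24.6≥9.2, cost 110≤131).
P8: not dominated (best torque).
P9: not dominated (best cost).
P10: dominated by P8 (torque 27.6≥27.4, cost 157≤464).
Pareto-optimal: P1, P8, P9 → 3.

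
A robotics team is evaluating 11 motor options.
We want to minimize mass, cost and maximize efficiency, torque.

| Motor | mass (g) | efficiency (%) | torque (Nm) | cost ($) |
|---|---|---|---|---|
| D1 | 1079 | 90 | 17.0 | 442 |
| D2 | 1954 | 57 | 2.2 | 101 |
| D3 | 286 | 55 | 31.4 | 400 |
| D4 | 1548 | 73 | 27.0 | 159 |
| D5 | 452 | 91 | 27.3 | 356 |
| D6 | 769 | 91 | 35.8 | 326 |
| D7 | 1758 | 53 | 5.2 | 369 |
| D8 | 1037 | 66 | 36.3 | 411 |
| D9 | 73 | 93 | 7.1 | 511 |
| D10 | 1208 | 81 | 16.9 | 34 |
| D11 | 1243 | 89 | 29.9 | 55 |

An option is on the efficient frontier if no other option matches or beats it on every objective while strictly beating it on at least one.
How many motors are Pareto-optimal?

7

D1: dominated by D5 (mass 452≤1079, efficiency 91≥90, torque 27.3≥17.0, cost 356≤442).
D2: dominated by D10 (mass 1208≤1954, efficiency 81≥57, torque 16.9≥2.2, cost 34≤101).
D3: not dominated.
D4: dominated by D11 (mass 1243≤1548, efficiency 89≥73, torque 29.9≥27.0, cost 55≤159).
D5: not dominated.
D6: not dominated.
D7: dominated by D4 (mass 1548≤1758, efficiency 73≥53, torque 27.0≥5.2, cost 159≤369).
D8: not dominated (best torque).
D9: not dominated (best mass).
D10: not dominated (best cost).
D11: not dominated.
Pareto-optimal: D3, D5, D6, D8, D9, D10, D11 → 7.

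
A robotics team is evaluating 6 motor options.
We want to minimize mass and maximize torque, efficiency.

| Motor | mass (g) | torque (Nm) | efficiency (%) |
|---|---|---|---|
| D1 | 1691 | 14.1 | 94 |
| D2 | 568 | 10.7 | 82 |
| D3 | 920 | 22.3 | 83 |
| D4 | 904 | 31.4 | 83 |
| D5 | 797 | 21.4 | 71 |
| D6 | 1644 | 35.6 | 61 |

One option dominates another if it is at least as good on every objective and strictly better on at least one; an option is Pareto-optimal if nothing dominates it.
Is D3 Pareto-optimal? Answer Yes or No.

D4 vs D3: mass 904≤920, torque 31.4≥22.3, efficiency 83≥83 — D4 is at least as good on every objective and strictly better on at least one, so D4 dominates D3.

No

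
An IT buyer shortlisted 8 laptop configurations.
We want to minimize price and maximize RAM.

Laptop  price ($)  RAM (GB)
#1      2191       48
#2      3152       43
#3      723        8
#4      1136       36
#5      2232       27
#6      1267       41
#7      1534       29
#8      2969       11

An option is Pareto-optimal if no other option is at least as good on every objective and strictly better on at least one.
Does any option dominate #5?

#1 vs #5: price 2191≤2232, RAM 48≥27 — #1 is at least as good on every objective and strictly better on at least one, so #1 dominates #5.

Yes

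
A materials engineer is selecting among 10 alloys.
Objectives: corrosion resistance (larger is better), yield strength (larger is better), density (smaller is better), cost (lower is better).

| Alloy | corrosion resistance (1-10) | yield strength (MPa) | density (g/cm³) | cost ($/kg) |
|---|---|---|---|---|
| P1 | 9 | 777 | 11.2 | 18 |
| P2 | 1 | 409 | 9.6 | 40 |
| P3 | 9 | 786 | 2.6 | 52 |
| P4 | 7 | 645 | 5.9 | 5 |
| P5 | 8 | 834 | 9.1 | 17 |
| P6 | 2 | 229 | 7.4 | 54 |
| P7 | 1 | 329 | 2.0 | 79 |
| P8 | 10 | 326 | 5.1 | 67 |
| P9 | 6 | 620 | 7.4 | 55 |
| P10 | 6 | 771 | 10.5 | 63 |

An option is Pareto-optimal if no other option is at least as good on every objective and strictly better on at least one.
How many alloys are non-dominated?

6

P1: not dominated.
P2: dominated by P4 (corrosion resistance 7≥1, yield strength 645≥409, density 5.9≤9.6, cost 5≤40).
P3: not dominated.
P4: not dominated (best cost).
P5: not dominated (best yield strength).
P6: dominated by P3 (corrosion resistance 9≥2, yield strength 786≥229, density 2.6≤7.4, cost 52≤54).
P7: not dominated (best density).
P8: not dominated (best corrosion resistance).
P9: dominated by P3 (corrosion resistance 9≥6, yield strength 786≥620, density 2.6≤7.4, cost 52≤55).
P10: dominated by P3 (corrosion resistance 9≥6, yield strength 786≥771, density 2.6≤10.5, cost 52≤63).
Pareto-optimal: P1, P3, P4, P5, P7, P8 → 6.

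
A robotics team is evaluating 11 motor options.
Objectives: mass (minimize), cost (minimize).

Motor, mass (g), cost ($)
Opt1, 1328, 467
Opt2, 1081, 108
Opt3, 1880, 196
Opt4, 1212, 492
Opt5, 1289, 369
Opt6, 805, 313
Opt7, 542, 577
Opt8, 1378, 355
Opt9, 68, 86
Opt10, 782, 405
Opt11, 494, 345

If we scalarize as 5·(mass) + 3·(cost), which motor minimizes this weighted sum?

Opt1: 5·1328 + 3·467 = 8041
Opt2: 5·1081 + 3·108 = 5729
Opt3: 5·1880 + 3·196 = 9988
Opt4: 5·1212 + 3·492 = 7536
Opt5: 5·1289 + 3·369 = 7552
Opt6: 5·805 + 3·313 = 4964
Opt7: 5·542 + 3·577 = 4441
Opt8: 5·1378 + 3·355 = 7955
Opt9: 5·68 + 3·86 = 598
Opt10: 5·782 + 3·405 = 5125
Opt11: 5·494 + 3·345 = 3505
Lowest: Opt9 at 598.

Opt9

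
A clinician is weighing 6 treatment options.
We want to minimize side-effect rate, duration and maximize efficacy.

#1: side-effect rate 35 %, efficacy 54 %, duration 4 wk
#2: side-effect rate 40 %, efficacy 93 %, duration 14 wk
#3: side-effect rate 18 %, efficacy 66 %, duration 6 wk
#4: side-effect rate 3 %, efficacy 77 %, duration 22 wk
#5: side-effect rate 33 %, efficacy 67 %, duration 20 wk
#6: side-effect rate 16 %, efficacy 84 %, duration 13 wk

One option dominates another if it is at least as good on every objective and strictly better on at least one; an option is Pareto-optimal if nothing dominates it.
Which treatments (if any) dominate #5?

#6

#6: side-effect rate 16≤33, efficacy 84≥67, duration 13≤20 — dominates #5.
Others (#1, #2, #3, #4) are each worse than #5 on at least one objective.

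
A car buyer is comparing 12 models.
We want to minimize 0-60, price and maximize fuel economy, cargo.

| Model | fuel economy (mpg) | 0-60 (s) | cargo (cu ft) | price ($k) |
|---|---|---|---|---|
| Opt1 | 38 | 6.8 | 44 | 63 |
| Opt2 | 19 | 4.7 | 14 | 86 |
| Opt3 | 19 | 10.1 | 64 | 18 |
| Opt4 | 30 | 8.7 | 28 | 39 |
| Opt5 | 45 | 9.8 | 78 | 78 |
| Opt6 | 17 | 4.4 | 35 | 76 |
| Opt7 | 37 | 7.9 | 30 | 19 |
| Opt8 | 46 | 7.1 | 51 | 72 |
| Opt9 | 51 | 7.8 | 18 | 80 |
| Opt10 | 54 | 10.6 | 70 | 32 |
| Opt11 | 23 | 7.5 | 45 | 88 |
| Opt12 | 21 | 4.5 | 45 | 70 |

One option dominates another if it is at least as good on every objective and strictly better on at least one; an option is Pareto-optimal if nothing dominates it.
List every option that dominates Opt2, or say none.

Opt12

Opt12: fuel economy 21≥19, 0-60 4.5≤4.7, cargo 45≥14, price 70≤86 — dominates Opt2.
Others (Opt1, Opt3, Opt4, Opt5, Opt6, Opt7, Opt8, Opt9, Opt10, Opt11) are each worse than Opt2 on at least one objective.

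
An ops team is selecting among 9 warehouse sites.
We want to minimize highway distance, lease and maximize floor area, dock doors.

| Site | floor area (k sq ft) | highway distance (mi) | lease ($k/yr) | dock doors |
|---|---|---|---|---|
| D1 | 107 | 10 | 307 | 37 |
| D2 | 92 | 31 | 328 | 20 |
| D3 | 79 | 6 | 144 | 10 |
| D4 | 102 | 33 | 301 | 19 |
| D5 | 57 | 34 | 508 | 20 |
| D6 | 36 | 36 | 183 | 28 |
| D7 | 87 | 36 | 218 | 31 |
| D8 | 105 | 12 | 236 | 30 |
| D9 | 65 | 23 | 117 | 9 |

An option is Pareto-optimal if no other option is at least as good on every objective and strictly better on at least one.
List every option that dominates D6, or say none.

D1: worse on lease (307 vs 183).
D2: worse on lease (328 vs 183).
D3: worse on dock doors (10 vs 28).
D4: worse on lease (301 vs 183).
D5: worse on lease (508 vs 183).
D7: worse on lease (218 vs 183).
D8: worse on lease (236 vs 183).
D9: worse on dock doors (9 vs 28).
No option dominates D6.

none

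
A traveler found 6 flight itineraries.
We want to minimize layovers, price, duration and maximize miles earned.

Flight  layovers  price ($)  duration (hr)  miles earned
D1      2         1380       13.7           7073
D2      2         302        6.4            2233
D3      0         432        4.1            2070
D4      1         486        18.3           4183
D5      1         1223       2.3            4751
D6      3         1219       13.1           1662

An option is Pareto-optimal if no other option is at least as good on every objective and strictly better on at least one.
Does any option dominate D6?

Yes

D2 vs D6: layovers 2≤3, price 302≤1219, duration 6.4≤13.1, miles earned 2233≥1662 — D2 is at least as good on every objective and strictly better on at least one, so D2 dominates D6.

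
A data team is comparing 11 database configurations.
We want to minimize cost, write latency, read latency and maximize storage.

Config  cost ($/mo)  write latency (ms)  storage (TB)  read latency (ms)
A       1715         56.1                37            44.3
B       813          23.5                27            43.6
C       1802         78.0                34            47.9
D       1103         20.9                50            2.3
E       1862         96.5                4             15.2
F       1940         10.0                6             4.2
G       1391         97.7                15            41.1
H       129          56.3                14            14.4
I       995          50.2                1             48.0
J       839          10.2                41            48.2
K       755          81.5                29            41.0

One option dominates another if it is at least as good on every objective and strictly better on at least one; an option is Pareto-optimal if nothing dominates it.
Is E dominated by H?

H vs E: cost 129≤1862, write latency 56.3≤96.5, storage 14≥4, read latency 14.4≤15.2 — H is at least as good on every objective with at least one strict improvement.

Yes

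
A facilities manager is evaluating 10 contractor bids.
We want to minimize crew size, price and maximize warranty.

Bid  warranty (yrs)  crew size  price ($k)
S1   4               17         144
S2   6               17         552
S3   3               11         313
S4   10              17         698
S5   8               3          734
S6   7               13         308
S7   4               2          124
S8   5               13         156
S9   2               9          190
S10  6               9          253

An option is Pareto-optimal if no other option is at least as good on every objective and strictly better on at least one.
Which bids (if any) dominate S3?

S7: warranty 4≥3, crew size 2≤11, price 124≤313 — dominates S3.
S10: warranty 6≥3, crew size 9≤11, price 253≤313 — dominates S3.
Others (S1, S2, S4, S5, S6, S8, S9) are each worse than S3 on at least one objective.

S7, S10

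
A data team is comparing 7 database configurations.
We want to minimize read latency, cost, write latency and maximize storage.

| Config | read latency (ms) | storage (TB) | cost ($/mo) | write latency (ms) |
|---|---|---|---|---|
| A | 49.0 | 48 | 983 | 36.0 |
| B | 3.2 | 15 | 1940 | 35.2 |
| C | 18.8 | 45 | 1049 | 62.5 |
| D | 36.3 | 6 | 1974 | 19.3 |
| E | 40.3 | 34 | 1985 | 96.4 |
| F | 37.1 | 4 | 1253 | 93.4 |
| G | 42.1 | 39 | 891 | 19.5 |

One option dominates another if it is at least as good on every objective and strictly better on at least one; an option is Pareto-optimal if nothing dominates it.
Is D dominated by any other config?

No

A: worse on read latency (49.0 vs 36.3).
B: worse on write latency (35.2 vs 19.3).
C: worse on write latency (62.5 vs 19.3).
E: worse on read latency (40.3 vs 36.3).
F: worse on read latency (37.1 vs 36.3).
G: worse on read latency (42.1 vs 36.3).
No option is at least as good as D on every objective and strictly better on one.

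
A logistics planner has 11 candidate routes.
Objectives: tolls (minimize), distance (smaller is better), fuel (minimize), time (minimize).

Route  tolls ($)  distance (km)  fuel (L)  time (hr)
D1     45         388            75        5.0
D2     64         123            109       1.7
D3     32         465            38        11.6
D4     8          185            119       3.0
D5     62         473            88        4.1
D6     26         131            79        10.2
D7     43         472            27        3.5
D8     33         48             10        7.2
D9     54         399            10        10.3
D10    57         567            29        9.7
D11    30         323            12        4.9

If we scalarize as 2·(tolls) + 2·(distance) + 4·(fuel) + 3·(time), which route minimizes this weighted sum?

D8

D1: 2·45 + 2·388 + 4·75 + 3·5.0 = 1181.0
D2: 2·64 + 2·123 + 4·109 + 3·1.7 = 815.1
D3: 2·32 + 2·465 + 4·38 + 3·11.6 = 1180.8
D4: 2·8 + 2·185 + 4·119 + 3·3.0 = 871.0
D5: 2·62 + 2·473 + 4·88 + 3·4.1 = 1434.3
D6: 2·26 + 2·131 + 4·79 + 3·10.2 = 660.6
D7: 2·43 + 2·472 + 4·27 + 3·3.5 = 1148.5
D8: 2·33 + 2·48 + 4·10 + 3·7.2 = 223.6
D9: 2·54 + 2·399 + 4·10 + 3·10.3 = 976.9
D10: 2·57 + 2·567 + 4·29 + 3·9.7 = 1393.1
D11: 2·30 + 2·323 + 4·12 + 3·4.9 = 768.7
Lowest: D8 at 223.6.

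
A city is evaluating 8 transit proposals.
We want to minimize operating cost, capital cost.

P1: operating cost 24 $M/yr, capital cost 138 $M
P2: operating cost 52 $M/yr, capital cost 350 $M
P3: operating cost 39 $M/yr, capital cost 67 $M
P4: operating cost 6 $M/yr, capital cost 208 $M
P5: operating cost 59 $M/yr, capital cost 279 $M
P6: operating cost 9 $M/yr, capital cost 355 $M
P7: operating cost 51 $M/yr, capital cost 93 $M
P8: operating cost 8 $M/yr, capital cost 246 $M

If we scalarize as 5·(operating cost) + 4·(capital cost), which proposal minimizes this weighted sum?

P1: 5·24 + 4·138 = 672
P2: 5·52 + 4·350 = 1660
P3: 5·39 + 4·67 = 463
P4: 5·6 + 4·208 = 862
P5: 5·59 + 4·279 = 1411
P6: 5·9 + 4·355 = 1465
P7: 5·51 + 4·93 = 627
P8: 5·8 + 4·246 = 1024
Lowest: P3 at 463.

P3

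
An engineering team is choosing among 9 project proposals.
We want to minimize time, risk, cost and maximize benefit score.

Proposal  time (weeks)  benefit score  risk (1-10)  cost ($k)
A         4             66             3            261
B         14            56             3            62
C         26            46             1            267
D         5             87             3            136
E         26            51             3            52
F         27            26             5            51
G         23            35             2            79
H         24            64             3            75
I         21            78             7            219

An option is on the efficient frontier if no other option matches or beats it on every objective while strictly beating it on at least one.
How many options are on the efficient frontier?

A: not dominated (best time).
B: not dominated.
C: not dominated (best risk).
D: not dominated (best benefit score).
E: not dominated.
F: not dominated (best cost).
G: not dominated.
H: not dominated.
I: dominated by D (time 5≤21, benefit score 87≥78, risk 3≤7, cost 136≤219).
Pareto-optimal: A, B, C, D, E, F, G, H → 8.

8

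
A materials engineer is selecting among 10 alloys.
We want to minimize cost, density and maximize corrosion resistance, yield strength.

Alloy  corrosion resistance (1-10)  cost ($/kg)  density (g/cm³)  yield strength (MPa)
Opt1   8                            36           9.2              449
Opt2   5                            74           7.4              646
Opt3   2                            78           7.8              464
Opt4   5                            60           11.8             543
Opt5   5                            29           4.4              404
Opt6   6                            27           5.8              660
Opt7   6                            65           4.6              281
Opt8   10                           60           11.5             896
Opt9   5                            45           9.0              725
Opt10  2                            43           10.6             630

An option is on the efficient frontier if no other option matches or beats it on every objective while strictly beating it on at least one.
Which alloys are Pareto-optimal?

Opt1, Opt5, Opt6, Opt7, Opt8, Opt9

Opt1: not dominated.
Opt2: dominated by Opt6 (corrosion resistance 6≥5, cost 27≤74, density 5.8≤7.4, yield strength 660≥646).
Opt3: dominated by Opt2 (corrosion resistance 5≥2, cost 74≤78, density 7.4≤7.8, yield strength 646≥464).
Opt4: dominated by Opt6 (corrosion resistance 6≥5, cost 27≤60, density 5.8≤11.8, yield strength 660≥543).
Opt5: not dominated (best density).
Opt6: not dominated (best cost).
Opt7: not dominated.
Opt8: not dominated (best corrosion resistance).
Opt9: not dominated.
Opt10: dominated by Opt6 (corrosion resistance 6≥2, cost 27≤43, density 5.8≤10.6, yield strength 660≥630).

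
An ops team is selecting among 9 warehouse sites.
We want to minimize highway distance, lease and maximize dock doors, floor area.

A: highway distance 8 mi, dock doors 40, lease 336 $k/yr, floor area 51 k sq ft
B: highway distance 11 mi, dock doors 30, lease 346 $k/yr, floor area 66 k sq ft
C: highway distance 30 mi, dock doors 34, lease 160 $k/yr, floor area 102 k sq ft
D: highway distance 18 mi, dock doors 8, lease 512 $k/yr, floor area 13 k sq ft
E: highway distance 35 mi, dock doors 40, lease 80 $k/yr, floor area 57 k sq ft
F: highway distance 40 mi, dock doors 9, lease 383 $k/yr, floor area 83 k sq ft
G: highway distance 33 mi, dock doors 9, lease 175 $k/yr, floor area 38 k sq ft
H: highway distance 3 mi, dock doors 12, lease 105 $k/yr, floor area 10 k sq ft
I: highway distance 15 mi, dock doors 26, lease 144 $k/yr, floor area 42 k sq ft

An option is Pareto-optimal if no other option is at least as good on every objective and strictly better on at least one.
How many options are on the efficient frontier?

6

A: not dominated.
B: not dominated.
C: not dominated (best floor area).
D: dominated by A (highway distance 8≤18, dock doors 40≥8, lease 336≤512, floor area 51≥13).
E: not dominated (best lease).
F: dominated by C (highway distance 30≤40, dock doors 34≥9, lease 160≤383, floor area 102≥83).
G: dominated by C (highway distance 30≤33, dock doors 34≥9, lease 160≤175, floor area 102≥38).
H: not dominated (best highway distance).
I: not dominated.
Pareto-optimal: A, B, C, E, H, I → 6.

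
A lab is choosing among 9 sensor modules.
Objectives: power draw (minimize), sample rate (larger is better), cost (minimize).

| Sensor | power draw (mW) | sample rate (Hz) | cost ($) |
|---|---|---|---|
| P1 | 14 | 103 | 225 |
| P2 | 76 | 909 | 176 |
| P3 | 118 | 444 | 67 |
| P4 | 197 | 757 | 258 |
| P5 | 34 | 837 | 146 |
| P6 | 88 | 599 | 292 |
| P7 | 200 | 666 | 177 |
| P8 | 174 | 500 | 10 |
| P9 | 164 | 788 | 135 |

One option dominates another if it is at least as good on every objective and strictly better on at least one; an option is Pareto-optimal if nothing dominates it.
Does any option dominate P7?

P2 vs P7: power draw 76≤200, sample rate 909≥666, cost 176≤177 — P2 is at least as good on every objective and strictly better on at least one, so P2 dominates P7.

Yes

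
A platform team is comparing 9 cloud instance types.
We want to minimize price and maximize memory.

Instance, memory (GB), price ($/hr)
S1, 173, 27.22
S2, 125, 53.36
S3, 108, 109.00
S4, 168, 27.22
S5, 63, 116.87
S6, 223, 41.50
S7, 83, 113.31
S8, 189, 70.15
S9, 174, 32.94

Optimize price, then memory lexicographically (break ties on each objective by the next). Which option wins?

First minimize price: best is 27.22, kept {S1, S4}.
Then maximize memory: best is 173, kept {S1}.

S1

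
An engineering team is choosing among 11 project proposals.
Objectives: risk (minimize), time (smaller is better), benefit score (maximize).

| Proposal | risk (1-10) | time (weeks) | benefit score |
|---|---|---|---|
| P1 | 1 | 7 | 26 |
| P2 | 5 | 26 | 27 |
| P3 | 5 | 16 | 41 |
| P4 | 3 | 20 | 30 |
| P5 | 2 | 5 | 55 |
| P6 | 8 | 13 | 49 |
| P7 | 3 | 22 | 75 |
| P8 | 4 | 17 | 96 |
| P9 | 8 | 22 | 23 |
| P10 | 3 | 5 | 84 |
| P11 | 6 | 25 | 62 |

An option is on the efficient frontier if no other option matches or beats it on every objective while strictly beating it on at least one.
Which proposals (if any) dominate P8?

P1: worse on benefit score (26 vs 96).
P2: worse on risk (5 vs 4).
P3: worse on risk (5 vs 4).
P4: worse on time (20 vs 17).
P5: worse on benefit score (55 vs 96).
P6: worse on risk (8 vs 4).
P7: worse on time (22 vs 17).
P9: worse on risk (8 vs 4).
P10: worse on benefit score (84 vs 96).
P11: worse on risk (6 vs 4).
No option dominates P8.

none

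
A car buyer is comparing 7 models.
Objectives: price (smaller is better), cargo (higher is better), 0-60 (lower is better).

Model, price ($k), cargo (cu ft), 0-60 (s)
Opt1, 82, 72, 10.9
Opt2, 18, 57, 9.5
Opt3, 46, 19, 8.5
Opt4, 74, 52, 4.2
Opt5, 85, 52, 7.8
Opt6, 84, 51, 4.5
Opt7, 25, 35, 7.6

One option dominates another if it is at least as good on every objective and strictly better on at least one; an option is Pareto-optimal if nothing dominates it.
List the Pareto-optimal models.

Opt1, Opt2, Opt4, Opt7

Opt1: not dominated (best cargo).
Opt2: not dominated (best price).
Opt3: dominated by Opt7 (price 25≤46, cargo 35≥19, 0-60 7.6≤8.5).
Opt4: not dominated (best 0-60).
Opt5: dominated by Opt4 (price 74≤85, cargo 52≥52, 0-60 4.2≤7.8).
Opt6: dominated by Opt4 (price 74≤84, cargo 52≥51, 0-60 4.2≤4.5).
Opt7: not dominated.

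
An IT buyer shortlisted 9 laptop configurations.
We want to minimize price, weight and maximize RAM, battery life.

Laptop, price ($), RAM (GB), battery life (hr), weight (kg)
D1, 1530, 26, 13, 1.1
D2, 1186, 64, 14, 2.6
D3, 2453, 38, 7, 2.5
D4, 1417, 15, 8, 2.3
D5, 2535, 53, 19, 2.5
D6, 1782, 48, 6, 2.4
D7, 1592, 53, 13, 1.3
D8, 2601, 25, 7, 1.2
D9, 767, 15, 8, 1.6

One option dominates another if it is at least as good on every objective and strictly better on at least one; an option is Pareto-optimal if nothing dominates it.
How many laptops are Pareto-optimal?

5

D1: not dominated (best weight).
D2: not dominated (best RAM).
D3: dominated by D7 (price 1592≤2453, RAM 53≥38, battery life 13≥7, weight 1.3≤2.5).
D4: dominated by D9 (price 767≤1417, RAM 15≥15, battery life 8≥8, weight 1.6≤2.3).
D5: not dominated (best battery life).
D6: dominated by D7 (price 1592≤1782, RAM 53≥48, battery life 13≥6, weight 1.3≤2.4).
D7: not dominated.
D8: dominated by D1 (price 1530≤2601, RAM 26≥25, battery life 13≥7, weight 1.1≤1.2).
D9: not dominated (best price).
Pareto-optimal: D1, D2, D5, D7, D9 → 5.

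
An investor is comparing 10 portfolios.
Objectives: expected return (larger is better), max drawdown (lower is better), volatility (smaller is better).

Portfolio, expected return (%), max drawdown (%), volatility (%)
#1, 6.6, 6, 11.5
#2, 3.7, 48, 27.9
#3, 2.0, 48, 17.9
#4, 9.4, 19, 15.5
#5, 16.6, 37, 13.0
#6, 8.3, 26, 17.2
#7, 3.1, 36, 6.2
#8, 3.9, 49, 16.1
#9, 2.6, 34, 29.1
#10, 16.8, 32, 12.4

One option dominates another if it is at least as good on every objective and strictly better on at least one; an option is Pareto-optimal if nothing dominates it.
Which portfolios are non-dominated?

#1, #4, #7, #10

#1: not dominated (best max drawdown).
#2: dominated by #1 (expected return 6.6≥3.7, max drawdown 6≤48, volatility 11.5≤27.9).
#3: dominated by #1 (expected return 6.6≥2.0, max drawdown 6≤48, volatility 11.5≤17.9).
#4: not dominated.
#5: dominated by #10 (expected return 16.8≥16.6, max drawdown 32≤37, volatility 12.4≤13.0).
#6: dominated by #4 (expected return 9.4≥8.3, max drawdown 19≤26, volatility 15.5≤17.2).
#7: not dominated (best volatility).
#8: dominated by #1 (expected return 6.6≥3.9, max drawdown 6≤49, volatility 11.5≤16.1).
#9: dominated by #1 (expected return 6.6≥2.6, max drawdown 6≤34, volatility 11.5≤29.1).
#10: not dominated (best expected return).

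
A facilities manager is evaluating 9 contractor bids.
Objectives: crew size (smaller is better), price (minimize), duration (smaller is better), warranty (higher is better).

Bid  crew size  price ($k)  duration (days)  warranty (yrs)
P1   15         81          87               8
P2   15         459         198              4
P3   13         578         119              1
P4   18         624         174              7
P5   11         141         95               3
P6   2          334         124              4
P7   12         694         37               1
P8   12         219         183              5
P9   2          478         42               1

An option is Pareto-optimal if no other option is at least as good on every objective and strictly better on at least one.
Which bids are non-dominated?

P1: not dominated (best price).
P2: dominated by P1 (crew size 15≤15, price 81≤459, duration 87≤198, warranty 8≥4).
P3: dominated by P5 (crew size 11≤13, price 141≤578, duration 95≤119, warranty 3≥1).
P4: dominated by P1 (crew size 15≤18, price 81≤624, duration 87≤174, warranty 8≥7).
P5: not dominated.
P6: not dominated.
P7: not dominated (best duration).
P8: not dominated.
P9: not dominated.

P1, P5, P6, P7, P8, P9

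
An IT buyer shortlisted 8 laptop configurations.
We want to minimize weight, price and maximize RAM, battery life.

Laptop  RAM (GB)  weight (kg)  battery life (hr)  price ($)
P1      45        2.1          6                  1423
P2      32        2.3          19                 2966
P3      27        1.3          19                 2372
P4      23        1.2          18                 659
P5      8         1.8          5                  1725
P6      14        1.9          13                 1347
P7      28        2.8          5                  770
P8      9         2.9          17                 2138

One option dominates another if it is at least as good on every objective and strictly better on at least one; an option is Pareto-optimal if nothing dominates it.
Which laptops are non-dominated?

P1, P2, P3, P4, P7

P1: not dominated (best RAM).
P2: not dominated.
P3: not dominated.
P4: not dominated (best weight).
P5: dominated by P4 (RAM 23≥8, weight 1.2≤1.8, battery life 18≥5, price 659≤1725).
P6: dominated by P4 (RAM 23≥14, weight 1.2≤1.9, battery life 18≥13, price 659≤1347).
P7: not dominated.
P8: dominated by P4 (RAM 23≥9, weight 1.2≤2.9, battery life 18≥17, price 659≤2138).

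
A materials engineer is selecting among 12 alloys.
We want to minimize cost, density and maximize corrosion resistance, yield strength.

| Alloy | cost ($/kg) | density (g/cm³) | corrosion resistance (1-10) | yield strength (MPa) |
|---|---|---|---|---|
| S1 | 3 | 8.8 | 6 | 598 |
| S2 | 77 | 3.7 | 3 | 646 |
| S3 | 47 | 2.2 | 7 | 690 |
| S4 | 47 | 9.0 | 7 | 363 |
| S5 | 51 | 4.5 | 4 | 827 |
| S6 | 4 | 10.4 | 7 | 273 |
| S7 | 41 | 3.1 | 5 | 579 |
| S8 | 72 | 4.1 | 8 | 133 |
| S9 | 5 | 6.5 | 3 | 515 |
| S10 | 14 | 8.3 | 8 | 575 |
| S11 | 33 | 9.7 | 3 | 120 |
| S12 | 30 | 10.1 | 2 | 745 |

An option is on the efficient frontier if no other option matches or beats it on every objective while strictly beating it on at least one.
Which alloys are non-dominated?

S1, S3, S5, S6, S7, S8, S9, S10, S12

S1: not dominated (best cost).
S2: dominated by S3 (cost 47≤77, density 2.2≤3.7, corrosion resistance 7≥3, yield strength 690≥646).
S3: not dominated (best density).
S4: dominated by S3 (cost 47≤47, density 2.2≤9.0, corrosion resistance 7≥7, yield strength 690≥363).
S5: not dominated (best yield strength).
S6: not dominated.
S7: not dominated.
S8: not dominated.
S9: not dominated.
S10: not dominated.
S11: dominated by S1 (cost 3≤33, density 8.8≤9.7, corrosion resistance 6≥3, yield strength 598≥120).
S12: not dominated.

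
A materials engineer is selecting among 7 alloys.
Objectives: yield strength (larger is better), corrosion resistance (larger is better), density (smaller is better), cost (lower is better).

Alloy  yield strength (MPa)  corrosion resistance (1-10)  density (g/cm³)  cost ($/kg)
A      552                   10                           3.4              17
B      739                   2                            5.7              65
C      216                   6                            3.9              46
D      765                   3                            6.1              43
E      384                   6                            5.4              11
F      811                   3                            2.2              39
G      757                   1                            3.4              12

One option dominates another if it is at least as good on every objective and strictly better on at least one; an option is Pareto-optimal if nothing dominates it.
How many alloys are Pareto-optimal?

4

A: not dominated (best corrosion resistance).
B: dominated by F (yield strength 811≥739, corrosion resistance 3≥2, density 2.2≤5.7, cost 39≤65).
C: dominated by A (yield strength 552≥216, corrosion resistance 10≥6, density 3.4≤3.9, cost 17≤46).
D: dominated by F (yield strength 811≥765, corrosion resistance 3≥3, density 2.2≤6.1, cost 39≤43).
E: not dominated (best cost).
F: not dominated (best yield strength).
G: not dominated.
Pareto-optimal: A, E, F, G → 4.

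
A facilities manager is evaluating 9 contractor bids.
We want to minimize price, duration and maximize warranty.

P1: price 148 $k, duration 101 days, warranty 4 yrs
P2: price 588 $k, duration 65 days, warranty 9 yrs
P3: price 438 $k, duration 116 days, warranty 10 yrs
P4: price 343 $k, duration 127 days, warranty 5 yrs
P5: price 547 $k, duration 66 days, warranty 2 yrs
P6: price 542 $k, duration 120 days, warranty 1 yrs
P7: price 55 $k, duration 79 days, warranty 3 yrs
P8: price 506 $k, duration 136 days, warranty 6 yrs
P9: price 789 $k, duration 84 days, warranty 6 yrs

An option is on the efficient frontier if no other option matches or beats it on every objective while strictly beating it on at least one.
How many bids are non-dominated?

P1: not dominated.
P2: not dominated (best duration).
P3: not dominated (best warranty).
P4: not dominated.
P5: not dominated.
P6: dominated by P1 (price 148≤542, duration 101≤120, warranty 4≥1).
P7: not dominated (best price).
P8: dominated by P3 (price 438≤506, duration 116≤136, warranty 10≥6).
P9: dominated by P2 (price 588≤789, duration 65≤84, warranty 9≥6).
Pareto-optimal: P1, P2, P3, P4, P5, P7 → 6.

6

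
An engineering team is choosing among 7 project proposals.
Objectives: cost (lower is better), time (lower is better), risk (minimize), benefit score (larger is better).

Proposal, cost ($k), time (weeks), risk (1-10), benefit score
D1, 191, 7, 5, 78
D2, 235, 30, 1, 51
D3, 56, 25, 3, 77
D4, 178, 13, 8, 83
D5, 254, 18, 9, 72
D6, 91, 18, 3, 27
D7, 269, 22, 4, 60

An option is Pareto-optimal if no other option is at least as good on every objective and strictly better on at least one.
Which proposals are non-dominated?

D1, D2, D3, D4, D6, D7

D1: not dominated (best time).
D2: not dominated (best risk).
D3: not dominated (best cost).
D4: not dominated (best benefit score).
D5: dominated by D1 (cost 191≤254, time 7≤18, risk 5≤9, benefit score 78≥72).
D6: not dominated.
D7: not dominated.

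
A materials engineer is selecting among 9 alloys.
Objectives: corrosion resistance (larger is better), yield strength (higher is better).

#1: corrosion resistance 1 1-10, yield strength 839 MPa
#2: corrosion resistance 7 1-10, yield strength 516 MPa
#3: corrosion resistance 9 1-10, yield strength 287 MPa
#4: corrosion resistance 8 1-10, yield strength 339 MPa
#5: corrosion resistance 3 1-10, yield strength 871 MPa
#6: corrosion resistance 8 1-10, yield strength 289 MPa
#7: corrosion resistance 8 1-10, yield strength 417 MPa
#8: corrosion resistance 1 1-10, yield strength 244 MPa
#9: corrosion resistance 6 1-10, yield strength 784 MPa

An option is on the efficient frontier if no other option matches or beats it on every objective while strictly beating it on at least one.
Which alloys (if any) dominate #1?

#5: corrosion resistance 3≥1, yield strength 871≥839 — dominates #1.
Others (#2, #3, #4, #6, #7, #8, #9) are each worse than #1 on at least one objective.

#5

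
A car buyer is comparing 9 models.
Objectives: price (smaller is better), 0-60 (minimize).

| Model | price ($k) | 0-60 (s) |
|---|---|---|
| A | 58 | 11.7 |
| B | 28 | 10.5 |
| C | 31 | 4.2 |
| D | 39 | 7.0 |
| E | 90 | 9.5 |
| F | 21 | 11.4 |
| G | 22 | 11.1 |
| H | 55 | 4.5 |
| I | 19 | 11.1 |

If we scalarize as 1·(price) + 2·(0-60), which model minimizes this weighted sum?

A: 1·58 + 2·11.7 = 81.4
B: 1·28 + 2·10.5 = 49.0
C: 1·31 + 2·4.2 = 39.4
D: 1·39 + 2·7.0 = 53.0
E: 1·90 + 2·9.5 = 109.0
F: 1·21 + 2·11.4 = 43.8
G: 1·22 + 2·11.1 = 44.2
H: 1·55 + 2·4.5 = 64.0
I: 1·19 + 2·11.1 = 41.2
Lowest: C at 39.4.

C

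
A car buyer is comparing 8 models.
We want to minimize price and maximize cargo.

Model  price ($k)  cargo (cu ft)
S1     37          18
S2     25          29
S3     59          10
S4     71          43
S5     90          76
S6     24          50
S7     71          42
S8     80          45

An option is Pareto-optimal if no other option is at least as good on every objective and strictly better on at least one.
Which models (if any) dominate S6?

none

S1: worse on price (37 vs 24).
S2: worse on price (25 vs 24).
S3: worse on price (59 vs 24).
S4: worse on price (71 vs 24).
S5: worse on price (90 vs 24).
S7: worse on price (71 vs 24).
S8: worse on price (80 vs 24).
No option dominates S6.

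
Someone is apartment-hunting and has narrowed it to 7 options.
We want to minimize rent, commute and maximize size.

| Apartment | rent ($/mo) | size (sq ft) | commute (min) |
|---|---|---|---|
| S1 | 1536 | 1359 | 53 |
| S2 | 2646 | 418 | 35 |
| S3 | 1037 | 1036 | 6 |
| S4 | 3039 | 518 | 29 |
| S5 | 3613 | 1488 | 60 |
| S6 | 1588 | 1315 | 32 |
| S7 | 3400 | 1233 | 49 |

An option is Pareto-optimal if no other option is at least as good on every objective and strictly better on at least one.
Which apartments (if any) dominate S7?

S6: rent 1588≤3400, size 1315≥1233, commute 32≤49 — dominates S7.
Others (S1, S2, S3, S4, S5) are each worse than S7 on at least one objective.

S6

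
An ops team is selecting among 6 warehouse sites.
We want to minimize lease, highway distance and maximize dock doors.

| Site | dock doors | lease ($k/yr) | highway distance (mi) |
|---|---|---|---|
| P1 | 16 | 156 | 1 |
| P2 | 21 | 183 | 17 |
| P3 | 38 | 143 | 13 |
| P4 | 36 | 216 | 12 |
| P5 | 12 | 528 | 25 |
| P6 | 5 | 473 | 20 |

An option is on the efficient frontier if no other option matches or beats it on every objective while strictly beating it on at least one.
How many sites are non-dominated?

P1: not dominated (best highway distance).
P2: dominated by P3 (dock doors 38≥21, lease 143≤183, highway distance 13≤17).
P3: not dominated (best dock doors).
P4: not dominated.
P5: dominated by P1 (dock doors 16≥12, lease 156≤528, highway distance 1≤25).
P6: dominated by P1 (dock doors 16≥5, lease 156≤473, highway distance 1≤20).
Pareto-optimal: P1, P3, P4 → 3.

3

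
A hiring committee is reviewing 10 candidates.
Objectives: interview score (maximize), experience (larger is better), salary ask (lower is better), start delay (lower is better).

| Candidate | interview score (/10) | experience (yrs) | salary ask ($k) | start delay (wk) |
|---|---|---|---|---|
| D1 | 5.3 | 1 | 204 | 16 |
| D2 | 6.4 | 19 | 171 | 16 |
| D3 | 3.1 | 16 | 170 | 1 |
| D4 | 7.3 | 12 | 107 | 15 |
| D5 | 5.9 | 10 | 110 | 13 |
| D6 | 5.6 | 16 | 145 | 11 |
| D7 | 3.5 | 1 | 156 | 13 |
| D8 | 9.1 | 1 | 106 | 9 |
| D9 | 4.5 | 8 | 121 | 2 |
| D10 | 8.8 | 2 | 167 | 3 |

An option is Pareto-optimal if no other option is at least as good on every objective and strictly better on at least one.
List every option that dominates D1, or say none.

D2, D4, D5, D6, D8, D10

D2: interview score 6.4≥5.3, experience 19≥1, salary ask 171≤204, start delay 16≤16 — dominates D1.
D4: interview score 7.3≥5.3, experience 12≥1, salary ask 107≤204, start delay 15≤16 — dominates D1.
D5: interview score 5.9≥5.3, experience 10≥1, salary ask 110≤204, start delay 13≤16 — dominates D1.
D6: interview score 5.6≥5.3, experience 16≥1, salary ask 145≤204, start delay 11≤16 — dominates D1.
D8: interview score 9.1≥5.3, experience 1≥1, salary ask 106≤204, start delay 9≤16 — dominates D1.
D10: interview score 8.8≥5.3, experience 2≥1, salary ask 167≤204, start delay 3≤16 — dominates D1.
Others (D3, D7, D9) are each worse than D1 on at least one objective.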